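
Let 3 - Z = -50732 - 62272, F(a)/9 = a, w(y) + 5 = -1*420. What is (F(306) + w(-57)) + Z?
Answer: 115336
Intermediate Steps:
w(y) = -425 (w(y) = -5 - 1*420 = -5 - 420 = -425)
F(a) = 9*a
Z = 113007 (Z = 3 - (-50732 - 62272) = 3 - 1*(-113004) = 3 + 113004 = 113007)
(F(306) + w(-57)) + Z = (9*306 - 425) + 113007 = (2754 - 425) + 113007 = 2329 + 113007 = 115336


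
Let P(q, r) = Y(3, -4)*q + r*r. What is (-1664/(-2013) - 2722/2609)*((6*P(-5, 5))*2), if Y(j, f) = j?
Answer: -45520400/1750639 ≈ -26.002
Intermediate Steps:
P(q, r) = r² + 3*q (P(q, r) = 3*q + r*r = 3*q + r² = r² + 3*q)
(-1664/(-2013) - 2722/2609)*((6*P(-5, 5))*2) = (-1664/(-2013) - 2722/2609)*((6*(5² + 3*(-5)))*2) = (-1664*(-1/2013) - 2722*1/2609)*((6*(25 - 15))*2) = (1664/2013 - 2722/2609)*((6*10)*2) = -22760200*2/1750639 = -1138010/5251917*120 = -45520400/1750639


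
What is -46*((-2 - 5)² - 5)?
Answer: -2024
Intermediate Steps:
-46*((-2 - 5)² - 5) = -46*((-7)² - 5) = -46*(49 - 5) = -46*44 = -2024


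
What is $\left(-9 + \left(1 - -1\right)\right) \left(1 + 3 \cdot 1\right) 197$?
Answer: $-5516$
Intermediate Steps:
$\left(-9 + \left(1 - -1\right)\right) \left(1 + 3 \cdot 1\right) 197 = \left(-9 + \left(1 + 1\right)\right) \left(1 + 3\right) 197 = \left(-9 + 2\right) 4 \cdot 197 = \left(-7\right) 4 \cdot 197 = \left(-28\right) 197 = -5516$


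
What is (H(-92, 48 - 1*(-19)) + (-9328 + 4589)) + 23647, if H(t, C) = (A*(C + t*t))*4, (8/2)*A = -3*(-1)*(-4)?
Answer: -83464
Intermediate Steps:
A = -3 (A = (-3*(-1)*(-4))/4 = (3*(-4))/4 = (¼)*(-12) = -3)
H(t, C) = -12*C - 12*t² (H(t, C) = -3*(C + t*t)*4 = -3*(C + t²)*4 = (-3*C - 3*t²)*4 = -12*C - 12*t²)
(H(-92, 48 - 1*(-19)) + (-9328 + 4589)) + 23647 = ((-12*(48 - 1*(-19)) - 12*(-92)²) + (-9328 + 4589)) + 23647 = ((-12*(48 + 19) - 12*8464) - 4739) + 23647 = ((-12*67 - 101568) - 4739) + 23647 = ((-804 - 101568) - 4739) + 23647 = (-102372 - 4739) + 23647 = -107111 + 23647 = -83464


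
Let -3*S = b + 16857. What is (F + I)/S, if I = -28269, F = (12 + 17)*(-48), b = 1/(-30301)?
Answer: 2696273883/510783956 ≈ 5.2787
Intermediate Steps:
b = -1/30301 ≈ -3.3002e-5
F = -1392 (F = 29*(-48) = -1392)
S = -510783956/90903 (S = -(-1/30301 + 16857)/3 = -1/3*510783956/30301 = -510783956/90903 ≈ -5619.0)
(F + I)/S = (-1392 - 28269)/(-510783956/90903) = -29661*(-90903/510783956) = 2696273883/510783956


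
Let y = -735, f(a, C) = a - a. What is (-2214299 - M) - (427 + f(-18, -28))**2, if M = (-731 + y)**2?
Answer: -4545784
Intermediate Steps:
f(a, C) = 0
M = 2149156 (M = (-731 - 735)**2 = (-1466)**2 = 2149156)
(-2214299 - M) - (427 + f(-18, -28))**2 = (-2214299 - 1*2149156) - (427 + 0)**2 = (-2214299 - 2149156) - 1*427**2 = -4363455 - 1*182329 = -4363455 - 182329 = -4545784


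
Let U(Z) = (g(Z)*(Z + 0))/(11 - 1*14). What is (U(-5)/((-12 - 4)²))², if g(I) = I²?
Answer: 15625/589824 ≈ 0.026491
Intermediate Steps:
U(Z) = -Z³/3 (U(Z) = (Z²*(Z + 0))/(11 - 1*14) = (Z²*Z)/(11 - 14) = Z³/(-3) = Z³*(-⅓) = -Z³/3)
(U(-5)/((-12 - 4)²))² = ((-⅓*(-5)³)/((-12 - 4)²))² = ((-⅓*(-125))/((-16)²))² = ((125/3)/256)² = ((125/3)*(1/256))² = (125/768)² = 15625/589824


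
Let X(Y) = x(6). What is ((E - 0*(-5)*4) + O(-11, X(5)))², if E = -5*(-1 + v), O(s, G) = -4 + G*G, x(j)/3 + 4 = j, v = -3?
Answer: 2704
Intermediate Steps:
x(j) = -12 + 3*j
X(Y) = 6 (X(Y) = -12 + 3*6 = -12 + 18 = 6)
O(s, G) = -4 + G²
E = 20 (E = -5*(-1 - 3) = -5*(-4) = 20)
((E - 0*(-5)*4) + O(-11, X(5)))² = ((20 - 0*(-5)*4) + (-4 + 6²))² = ((20 - 0*4) + (-4 + 36))² = ((20 - 1*0) + 32)² = ((20 + 0) + 32)² = (20 + 32)² = 52² = 2704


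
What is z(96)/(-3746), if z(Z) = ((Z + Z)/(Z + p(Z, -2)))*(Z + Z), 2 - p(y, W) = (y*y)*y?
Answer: 9216/828463487 ≈ 1.1124e-5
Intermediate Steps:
p(y, W) = 2 - y**3 (p(y, W) = 2 - y*y*y = 2 - y**2*y = 2 - y**3)
z(Z) = 4*Z**2/(2 + Z - Z**3) (z(Z) = ((Z + Z)/(Z + (2 - Z**3)))*(Z + Z) = ((2*Z)/(2 + Z - Z**3))*(2*Z) = (2*Z/(2 + Z - Z**3))*(2*Z) = 4*Z**2/(2 + Z - Z**3))
z(96)/(-3746) = (4*96**2/(2 + 96 - 1*96**3))/(-3746) = (4*9216/(2 + 96 - 1*884736))*(-1/3746) = (4*9216/(2 + 96 - 884736))*(-1/3746) = (4*9216/(-884638))*(-1/3746) = (4*9216*(-1/884638))*(-1/3746) = -18432/442319*(-1/3746) = 9216/828463487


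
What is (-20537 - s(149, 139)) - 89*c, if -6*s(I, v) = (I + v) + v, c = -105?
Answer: -66725/6 ≈ -11121.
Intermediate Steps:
s(I, v) = -v/3 - I/6 (s(I, v) = -((I + v) + v)/6 = -(I + 2*v)/6 = -v/3 - I/6)
(-20537 - s(149, 139)) - 89*c = (-20537 - (-⅓*139 - ⅙*149)) - 89*(-105) = (-20537 - (-139/3 - 149/6)) + 9345 = (-20537 - 1*(-427/6)) + 9345 = (-20537 + 427/6) + 9345 = -122795/6 + 9345 = -66725/6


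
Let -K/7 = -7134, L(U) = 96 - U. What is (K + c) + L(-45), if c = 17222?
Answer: 67301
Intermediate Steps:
K = 49938 (K = -7*(-7134) = 49938)
(K + c) + L(-45) = (49938 + 17222) + (96 - 1*(-45)) = 67160 + (96 + 45) = 67160 + 141 = 67301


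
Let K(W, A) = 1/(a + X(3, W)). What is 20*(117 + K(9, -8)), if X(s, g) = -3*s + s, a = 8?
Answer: 2350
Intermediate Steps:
X(s, g) = -2*s
K(W, A) = ½ (K(W, A) = 1/(8 - 2*3) = 1/(8 - 6) = 1/2 = ½)
20*(117 + K(9, -8)) = 20*(117 + ½) = 20*(235/2) = 2350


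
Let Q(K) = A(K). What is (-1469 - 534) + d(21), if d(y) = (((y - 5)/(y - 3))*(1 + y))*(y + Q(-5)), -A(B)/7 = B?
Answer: -8171/9 ≈ -907.89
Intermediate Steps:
A(B) = -7*B
Q(K) = -7*K
d(y) = (1 + y)*(-5 + y)*(35 + y)/(-3 + y) (d(y) = (((y - 5)/(y - 3))*(1 + y))*(y - 7*(-5)) = (((-5 + y)/(-3 + y))*(1 + y))*(y + 35) = (((-5 + y)/(-3 + y))*(1 + y))*(35 + y) = ((1 + y)*(-5 + y)/(-3 + y))*(35 + y) = (1 + y)*(-5 + y)*(35 + y)/(-3 + y))
(-1469 - 534) + d(21) = (-1469 - 534) + (-175 + 21**3 - 145*21 + 31*21**2)/(-3 + 21) = -2003 + (-175 + 9261 - 3045 + 31*441)/18 = -2003 + (-175 + 9261 - 3045 + 13671)/18 = -2003 + (1/18)*19712 = -2003 + 9856/9 = -8171/9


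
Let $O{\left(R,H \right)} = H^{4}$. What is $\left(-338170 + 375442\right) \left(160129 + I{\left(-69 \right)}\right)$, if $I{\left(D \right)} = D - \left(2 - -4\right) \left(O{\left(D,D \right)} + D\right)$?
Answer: $-5063112416544$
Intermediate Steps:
$I{\left(D \right)} = - 6 D^{4} - 5 D$ ($I{\left(D \right)} = D - \left(2 - -4\right) \left(D^{4} + D\right) = D - \left(2 + 4\right) \left(D + D^{4}\right) = D - 6 \left(D + D^{4}\right) = D - \left(6 D + 6 D^{4}\right) = - 6 D^{4} - 5 D$)
$\left(-338170 + 375442\right) \left(160129 + I{\left(-69 \right)}\right) = \left(-338170 + 375442\right) \left(160129 - 69 \left(-5 - 6 \left(-69\right)^{3}\right)\right) = 37272 \left(160129 - 69 \left(-5 - -1971054\right)\right) = 37272 \left(160129 - 69 \left(-5 + 1971054\right)\right) = 37272 \left(160129 - 136002381\right) = 37272 \left(-135842252\right) = -5063112416544$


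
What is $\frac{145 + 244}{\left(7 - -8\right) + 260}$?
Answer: $\frac{389}{275} \approx 1.4145$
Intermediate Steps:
$\frac{145 + 244}{\left(7 - -8\right) + 260} = \frac{389}{\left(7 + 8\right) + 260} = \frac{389}{15 + 260} = \frac{389}{275}$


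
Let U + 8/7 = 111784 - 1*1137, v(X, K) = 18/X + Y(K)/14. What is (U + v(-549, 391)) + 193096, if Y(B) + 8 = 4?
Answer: 129697637/427 ≈ 3.0374e+5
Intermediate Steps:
Y(B) = -4 (Y(B) = -8 + 4 = -4)
v(X, K) = -2/7 + 18/X (v(X, K) = 18/X - 4/14 = 18/X - 4*1/14 = 18/X - 2/7 = -2/7 + 18/X)
U = 774521/7 (U = -8/7 + (111784 - 1*1137) = -8/7 + (111784 - 1137) = -8/7 + 110647 = 774521/7 ≈ 1.1065e+5)
(U + v(-549, 391)) + 193096 = (774521/7 + (-2/7 + 18/(-549))) + 193096 = (774521/7 + (-2/7 + 18*(-1/549))) + 193096 = (774521/7 + (-2/7 - 2/61)) + 193096 = (774521/7 - 136/427) + 193096 = 47245645/427 + 193096 = 129697637/427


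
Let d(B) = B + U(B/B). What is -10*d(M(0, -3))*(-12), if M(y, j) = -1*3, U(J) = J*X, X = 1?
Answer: -240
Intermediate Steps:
U(J) = J (U(J) = J*1 = J)
M(y, j) = -3
d(B) = 1 + B (d(B) = B + B/B = B + 1 = 1 + B)
-10*d(M(0, -3))*(-12) = -10*(1 - 3)*(-12) = -10*(-2)*(-12) = 20*(-12) = -240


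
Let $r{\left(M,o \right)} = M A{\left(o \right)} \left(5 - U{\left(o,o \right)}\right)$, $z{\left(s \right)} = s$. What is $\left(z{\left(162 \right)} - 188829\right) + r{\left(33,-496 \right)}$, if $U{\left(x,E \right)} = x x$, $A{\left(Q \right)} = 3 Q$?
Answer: $12079935477$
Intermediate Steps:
$U{\left(x,E \right)} = x^{2}$
$r{\left(M,o \right)} = 3 M o \left(5 - o^{2}\right)$ ($r{\left(M,o \right)} = M 3 o \left(5 - o^{2}\right) = 3 M o \left(5 - o^{2}\right)$)
$\left(z{\left(162 \right)} - 188829\right) + r{\left(33,-496 \right)} = \left(162 - 188829\right) + 3 \cdot 33 \left(-496\right) \left(5 - \left(-496\right)^{2}\right) = \left(162 - 188829\right) + 3 \cdot 33 \left(-496\right) \left(5 - 246016\right) = -188667 + 3 \cdot 33 \left(-496\right) \left(5 - 246016\right) = -188667 + 3 \cdot 33 \left(-496\right) \left(-246011\right) = -188667 + 12080124144 = 12079935477$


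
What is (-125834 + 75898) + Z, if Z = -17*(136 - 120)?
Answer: -50208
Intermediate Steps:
Z = -272 (Z = -17*16 = -272)
(-125834 + 75898) + Z = (-125834 + 75898) - 272 = -49936 - 272 = -50208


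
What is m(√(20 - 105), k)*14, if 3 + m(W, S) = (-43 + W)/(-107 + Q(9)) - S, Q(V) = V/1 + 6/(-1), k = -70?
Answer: 49077/52 - 7*I*√85/52 ≈ 943.79 - 1.2411*I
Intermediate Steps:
Q(V) = -6 + V (Q(V) = V*1 + 6*(-1) = V - 6 = -6 + V)
m(W, S) = -269/104 - S - W/104 (m(W, S) = -3 + ((-43 + W)/(-107 + (-6 + 9)) - S) = -3 + ((-43 + W)/(-107 + 3) - S) = -3 + ((-43 + W)/(-104) - S) = -3 + ((-43 + W)*(-1/104) - S) = -3 + ((43/104 - W/104) - S) = -3 + (43/104 - S - W/104) = -269/104 - S - W/104)
m(√(20 - 105), k)*14 = (-269/104 - 1*(-70) - √(20 - 105)/104)*14 = (-269/104 + 70 - I*√85/104)*14 = (7011/104 - I*√85/104)*14 = 49077/52 - 7*I*√85/52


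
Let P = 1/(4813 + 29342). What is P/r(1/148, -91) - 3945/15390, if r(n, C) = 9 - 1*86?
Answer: -25617553/99937530 ≈ -0.25634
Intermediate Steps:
P = 1/34155 ≈ 2.9278e-5
r(n, C) = -77 (r(n, C) = 9 - 86 = -77)
P/r(1/148, -91) - 3945/15390 = (1/34155)/(-77) - 3945/15390 = (1/34155)*(-1/77) - 3945*1/15390 = -1/2629935 - 263/1026 = -25617553/99937530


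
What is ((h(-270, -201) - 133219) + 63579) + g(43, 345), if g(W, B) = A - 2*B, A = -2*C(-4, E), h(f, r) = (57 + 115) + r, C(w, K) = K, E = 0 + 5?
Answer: -70369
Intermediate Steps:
E = 5
h(f, r) = 172 + r
A = -10 (A = -2*5 = -10)
g(W, B) = -10 - 2*B
((h(-270, -201) - 133219) + 63579) + g(43, 345) = (((172 - 201) - 133219) + 63579) + (-10 - 2*345) = ((-29 - 133219) + 63579) + (-10 - 690) = (-133248 + 63579) - 700 = -69669 - 700 = -70369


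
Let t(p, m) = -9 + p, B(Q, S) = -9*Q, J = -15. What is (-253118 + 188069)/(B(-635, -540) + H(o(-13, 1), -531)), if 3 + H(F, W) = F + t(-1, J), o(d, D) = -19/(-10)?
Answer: -216830/19013 ≈ -11.404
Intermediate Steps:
o(d, D) = 19/10 (o(d, D) = -19*(-⅒) = 19/10)
H(F, W) = -13 + F (H(F, W) = -3 + (F + (-9 - 1)) = -3 + (F - 10) = -3 + (-10 + F) = -13 + F)
(-253118 + 188069)/(B(-635, -540) + H(o(-13, 1), -531)) = (-253118 + 188069)/(-9*(-635) + (-13 + 19/10)) = -65049/(5715 - 111/10) = -65049/57039/10 = -65049*10/57039 = -216830/19013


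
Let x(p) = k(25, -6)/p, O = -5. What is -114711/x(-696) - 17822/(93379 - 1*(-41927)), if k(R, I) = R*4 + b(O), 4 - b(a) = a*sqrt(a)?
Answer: 187246355833807/246730491 - 133064760*I*sqrt(5)/3647 ≈ 7.5891e+5 - 81585.0*I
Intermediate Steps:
b(a) = 4 - a**(3/2) (b(a) = 4 - a*sqrt(a) = 4 - a**(3/2))
k(R, I) = 4 + 4*R + 5*I*sqrt(5) (k(R, I) = R*4 + (4 - (-5)**(3/2)) = 4*R + (4 - (-5)*I*sqrt(5)) = 4*R + (4 + 5*I*sqrt(5)) = 4 + 4*R + 5*I*sqrt(5))
x(p) = (104 + 5*I*sqrt(5))/p (x(p) = (4 + 4*25 + 5*I*sqrt(5))/p = (4 + 100 + 5*I*sqrt(5))/p = (104 + 5*I*sqrt(5))/p)
-114711/x(-696) - 17822/(93379 - 1*(-41927)) = -114711*(-696/(104 + 5*I*sqrt(5))) - 17822/(93379 - 1*(-41927)) = -114711*(-696/(104 + 5*I*sqrt(5))) - 17822/(93379 + 41927) = -114711/(-13/87 - 5*I*sqrt(5)/696) - 17822/135306 = -114711/(-13/87 - 5*I*sqrt(5)/696) - 17822*1/135306 = -114711/(-13/87 - 5*I*sqrt(5)/696) - 8911/67653 = -8911/67653 - 114711/(-13/87 - 5*I*sqrt(5)/696)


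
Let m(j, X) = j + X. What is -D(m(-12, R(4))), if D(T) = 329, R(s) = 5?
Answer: -329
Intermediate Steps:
m(j, X) = X + j
-D(m(-12, R(4))) = -1*329 = -329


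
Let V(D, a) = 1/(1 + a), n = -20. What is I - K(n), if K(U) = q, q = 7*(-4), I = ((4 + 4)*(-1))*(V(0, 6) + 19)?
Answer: -876/7 ≈ -125.14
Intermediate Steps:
I = -1072/7 (I = ((4 + 4)*(-1))*(1/(1 + 6) + 19) = (8*(-1))*(1/7 + 19) = -8*(1/7 + 19) = -8*134/7 = -1072/7 ≈ -153.14)
q = -28
K(U) = -28
I - K(n) = -1072/7 - 1*(-28) = -1072/7 + 28 = -876/7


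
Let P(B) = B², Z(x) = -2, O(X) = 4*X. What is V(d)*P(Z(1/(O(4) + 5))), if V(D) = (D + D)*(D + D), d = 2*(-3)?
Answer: 576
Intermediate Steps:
d = -6
V(D) = 4*D² (V(D) = (2*D)*(2*D) = 4*D²)
V(d)*P(Z(1/(O(4) + 5))) = (4*(-6)²)*(-2)² = (4*36)*4 = 144*4 = 576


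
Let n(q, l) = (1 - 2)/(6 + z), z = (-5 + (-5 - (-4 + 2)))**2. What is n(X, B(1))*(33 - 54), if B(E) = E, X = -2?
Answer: 3/10 ≈ 0.30000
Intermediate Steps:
z = 64 (z = (-5 + (-5 - 1*(-2)))**2 = (-5 + (-5 + 2))**2 = (-5 - 3)**2 = (-8)**2 = 64)
n(q, l) = -1/70 (n(q, l) = (1 - 2)/(6 + 64) = -1/70)
n(X, B(1))*(33 - 54) = -(33 - 54)/70 = -1/70*(-21) = 3/10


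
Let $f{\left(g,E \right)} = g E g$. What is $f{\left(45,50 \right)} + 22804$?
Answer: $124054$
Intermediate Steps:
$f{\left(g,E \right)} = E g^{2}$ ($f{\left(g,E \right)} = E g g = E g^{2}$)
$f{\left(45,50 \right)} + 22804 = 50 \cdot 45^{2} + 22804 = 50 \cdot 2025 + 22804 = 101250 + 22804 = 124054$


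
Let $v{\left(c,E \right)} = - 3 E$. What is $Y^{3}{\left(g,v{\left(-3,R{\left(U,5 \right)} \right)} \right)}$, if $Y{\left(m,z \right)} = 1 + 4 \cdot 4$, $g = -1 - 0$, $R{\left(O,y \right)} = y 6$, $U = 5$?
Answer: $4913$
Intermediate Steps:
$R{\left(O,y \right)} = 6 y$
$g = -1$ ($g = -1 + 0 = -1$)
$Y{\left(m,z \right)} = 17$ ($Y{\left(m,z \right)} = 1 + 16 = 17$)
$Y^{3}{\left(g,v{\left(-3,R{\left(U,5 \right)} \right)} \right)} = 17^{3} = 4913$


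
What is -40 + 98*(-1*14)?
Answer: -1412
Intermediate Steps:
-40 + 98*(-1*14) = -40 + 98*(-14) = -40 - 1372 = -1412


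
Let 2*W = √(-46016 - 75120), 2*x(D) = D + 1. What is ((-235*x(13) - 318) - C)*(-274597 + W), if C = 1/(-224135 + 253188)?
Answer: 15660552490880/29053 - 114062080*I*√7571/29053 ≈ 5.3903e+8 - 3.4161e+5*I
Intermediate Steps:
C = 1/29053 ≈ 3.4420e-5
x(D) = ½ + D/2 (x(D) = (D + 1)/2 = (1 + D)/2 = ½ + D/2)
W = 2*I*√7571 (W = √(-46016 - 75120)/2 = √(-121136)/2 = (4*I*√7571)/2 = 2*I*√7571 ≈ 174.02*I)
((-235*x(13) - 318) - C)*(-274597 + W) = ((-235*(½ + (½)*13) - 318) - 1*1/29053)*(-274597 + 2*I*√7571) = ((-235*(½ + 13/2) - 318) - 1/29053)*(-274597 + 2*I*√7571) = ((-235*7 - 318) - 1/29053)*(-274597 + 2*I*√7571) = ((-1645 - 318) - 1/29053)*(-274597 + 2*I*√7571) = (-1963 - 1/29053)*(-274597 + 2*I*√7571) = -57031040*(-274597 + 2*I*√7571)/29053 = 15660552490880/29053 - 114062080*I*√7571/29053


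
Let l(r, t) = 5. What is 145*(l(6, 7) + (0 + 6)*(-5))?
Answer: -3625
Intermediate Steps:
145*(l(6, 7) + (0 + 6)*(-5)) = 145*(5 + (0 + 6)*(-5)) = 145*(5 + 6*(-5)) = 145*(5 - 30) = 145*(-25) = -3625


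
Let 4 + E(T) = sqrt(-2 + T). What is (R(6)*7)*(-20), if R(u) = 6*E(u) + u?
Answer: 840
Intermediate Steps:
E(T) = -4 + sqrt(-2 + T)
R(u) = -24 + u + 6*sqrt(-2 + u) (R(u) = 6*(-4 + sqrt(-2 + u)) + u = (-24 + 6*sqrt(-2 + u)) + u = -24 + u + 6*sqrt(-2 + u))
(R(6)*7)*(-20) = ((-24 + 6 + 6*sqrt(-2 + 6))*7)*(-20) = ((-24 + 6 + 6*sqrt(4))*7)*(-20) = ((-24 + 6 + 6*2)*7)*(-20) = ((-24 + 6 + 12)*7)*(-20) = -6*7*(-20) = -42*(-20) = 840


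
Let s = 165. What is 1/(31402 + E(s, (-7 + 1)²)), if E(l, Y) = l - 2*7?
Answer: 1/31553 ≈ 3.1693e-5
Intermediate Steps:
E(l, Y) = -14 + l (E(l, Y) = l - 14 = -14 + l)
1/(31402 + E(s, (-7 + 1)²)) = 1/(31402 + (-14 + 165)) = 1/(31402 + 151) = 1/31553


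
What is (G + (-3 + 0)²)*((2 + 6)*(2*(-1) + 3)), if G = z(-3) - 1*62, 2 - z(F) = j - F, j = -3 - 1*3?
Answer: -384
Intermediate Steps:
j = -6 (j = -3 - 3 = -6)
z(F) = 8 + F (z(F) = 2 - (-6 - F) = 2 + (6 + F) = 8 + F)
G = -57 (G = (8 - 3) - 1*62 = 5 - 62 = -57)
(G + (-3 + 0)²)*((2 + 6)*(2*(-1) + 3)) = (-57 + (-3 + 0)²)*((2 + 6)*(2*(-1) + 3)) = (-57 + (-3)²)*(8*(-2 + 3)) = (-57 + 9)*(8*1) = -48*8 = -384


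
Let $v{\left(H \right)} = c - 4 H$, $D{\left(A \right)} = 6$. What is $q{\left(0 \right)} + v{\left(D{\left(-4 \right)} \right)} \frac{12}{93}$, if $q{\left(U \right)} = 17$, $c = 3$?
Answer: $\frac{443}{31} \approx 14.29$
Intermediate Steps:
$v{\left(H \right)} = 3 - 4 H$
$q{\left(0 \right)} + v{\left(D{\left(-4 \right)} \right)} \frac{12}{93} = 17 + \left(3 - 24\right) \frac{12}{93} = 17 + \left(3 - 24\right) 12 \cdot \frac{1}{93} = 17 - \frac{84}{31} = \frac{443}{31}$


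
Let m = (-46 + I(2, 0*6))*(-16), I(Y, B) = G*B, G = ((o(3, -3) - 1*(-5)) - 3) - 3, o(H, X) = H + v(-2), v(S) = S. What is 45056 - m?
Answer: 44320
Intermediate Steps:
o(H, X) = -2 + H (o(H, X) = H - 2 = -2 + H)
G = 0 (G = (((-2 + 3) - 1*(-5)) - 3) - 3 = ((1 + 5) - 3) - 3 = (6 - 3) - 3 = 3 - 3 = 0)
I(Y, B) = 0 (I(Y, B) = 0*B = 0)
m = 736 (m = (-46 + 0)*(-16) = -46*(-16) = 736)
45056 - m = 45056 - 1*736 = 45056 - 736 = 44320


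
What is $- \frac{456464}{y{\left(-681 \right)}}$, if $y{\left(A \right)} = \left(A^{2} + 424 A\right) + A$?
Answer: $- \frac{28529}{10896} \approx -2.6183$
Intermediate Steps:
$y{\left(A \right)} = A^{2} + 425 A$
$- \frac{456464}{y{\left(-681 \right)}} = - \frac{456464}{\left(-681\right) \left(425 - 681\right)} = - \frac{456464}{\left(-681\right) \left(-256\right)} = - \frac{456464}{174336} = \left(-456464\right) \frac{1}{174336} = - \frac{28529}{10896}$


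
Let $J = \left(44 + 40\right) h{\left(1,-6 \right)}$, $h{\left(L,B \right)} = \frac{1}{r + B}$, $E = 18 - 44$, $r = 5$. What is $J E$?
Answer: $2184$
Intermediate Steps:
$E = -26$ ($E = 18 - 44 = -26$)
$h{\left(L,B \right)} = \frac{1}{5 + B}$
$J = -84$ ($J = \frac{44 + 40}{5 - 6} = \frac{84}{-1} = 84 \left(-1\right) = -84$)
$J E = \left(-84\right) \left(-26\right) = 2184$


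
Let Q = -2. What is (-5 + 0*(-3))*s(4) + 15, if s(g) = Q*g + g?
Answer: 35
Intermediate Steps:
s(g) = -g (s(g) = -2*g + g = -g)
(-5 + 0*(-3))*s(4) + 15 = (-5 + 0*(-3))*(-1*4) + 15 = (-5 + 0)*(-4) + 15 = -5*(-4) + 15 = 20 + 15 = 35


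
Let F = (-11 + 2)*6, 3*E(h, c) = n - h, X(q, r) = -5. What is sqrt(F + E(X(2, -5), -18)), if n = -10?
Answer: I*sqrt(501)/3 ≈ 7.461*I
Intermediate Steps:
E(h, c) = -10/3 - h/3 (E(h, c) = (-10 - h)/3 = -10/3 - h/3)
F = -54 (F = -9*6 = -54)
sqrt(F + E(X(2, -5), -18)) = sqrt(-54 + (-10/3 - 1/3*(-5))) = sqrt(-54 + (-10/3 + 5/3)) = sqrt(-54 - 5/3) = sqrt(-167/3) = I*sqrt(501)/3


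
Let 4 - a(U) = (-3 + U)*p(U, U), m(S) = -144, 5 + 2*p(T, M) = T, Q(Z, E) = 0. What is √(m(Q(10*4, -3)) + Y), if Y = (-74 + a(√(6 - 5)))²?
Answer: 2*√1333 ≈ 73.021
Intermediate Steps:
p(T, M) = -5/2 + T/2
a(U) = 4 - (-3 + U)*(-5/2 + U/2)
Y = 5476 (Y = (-74 + (-7/2 + 4*√(6 - 5) - (√(6 - 5))²/2))² = (-74 + (-7/2 + 4*√1 - (√1)²/2))² = (-74 + (-7/2 + 4*1 - ½*1²))² = (-74 + (-7/2 + 4 - ½*1))² = (-74 + (-7/2 + 4 - ½))² = (-74 + 0)² = (-74)² = 5476)
√(m(Q(10*4, -3)) + Y) = √(-144 + 5476) = √5332 = 2*√1333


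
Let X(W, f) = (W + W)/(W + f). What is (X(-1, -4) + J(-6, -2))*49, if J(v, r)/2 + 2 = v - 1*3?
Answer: -5292/5 ≈ -1058.4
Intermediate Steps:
X(W, f) = 2*W/(W + f) (X(W, f) = (2*W)/(W + f) = 2*W/(W + f))
J(v, r) = -10 + 2*v (J(v, r) = -4 + 2*(v - 1*3) = -4 + 2*(v - 3) = -4 + 2*(-3 + v) = -4 + (-6 + 2*v) = -10 + 2*v)
(X(-1, -4) + J(-6, -2))*49 = (2*(-1)/(-1 - 4) + (-10 + 2*(-6)))*49 = (2*(-1)/(-5) + (-10 - 12))*49 = (2*(-1)*(-⅕) - 22)*49 = (⅖ - 22)*49 = -108/5*49 = -5292/5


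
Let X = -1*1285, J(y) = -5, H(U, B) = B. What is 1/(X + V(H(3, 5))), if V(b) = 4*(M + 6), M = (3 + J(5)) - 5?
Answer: -1/1289 ≈ -0.00077580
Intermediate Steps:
M = -7 (M = (3 - 5) - 5 = -2 - 5 = -7)
X = -1285
V(b) = -4 (V(b) = 4*(-7 + 6) = 4*(-1) = -4)
1/(X + V(H(3, 5))) = 1/(-1285 - 4) = 1/(-1289) = -1/1289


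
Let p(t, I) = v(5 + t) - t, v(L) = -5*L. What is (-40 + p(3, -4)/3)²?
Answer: 26569/9 ≈ 2952.1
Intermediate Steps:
p(t, I) = -25 - 6*t (p(t, I) = -5*(5 + t) - t = (-25 - 5*t) - t = -25 - 6*t)
(-40 + p(3, -4)/3)² = (-40 + (-25 - 6*3)/3)² = (-40 + (-25 - 18)*(⅓))² = (-40 - 43*⅓)² = (-40 - 43/3)² = (-163/3)² = 26569/9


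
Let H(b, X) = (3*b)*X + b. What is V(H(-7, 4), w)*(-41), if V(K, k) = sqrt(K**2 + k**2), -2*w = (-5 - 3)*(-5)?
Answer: -41*sqrt(8681) ≈ -3820.0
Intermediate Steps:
w = -20 (w = -(-5 - 3)*(-5)/2 = -(-4)*(-5) = -1/2*40 = -20)
H(b, X) = b + 3*X*b (H(b, X) = 3*X*b + b = b + 3*X*b)
V(H(-7, 4), w)*(-41) = sqrt((-7*(1 + 3*4))**2 + (-20)**2)*(-41) = sqrt((-7*(1 + 12))**2 + 400)*(-41) = sqrt((-7*13)**2 + 400)*(-41) = sqrt((-91)**2 + 400)*(-41) = sqrt(8281 + 400)*(-41) = sqrt(8681)*(-41) = -41*sqrt(8681)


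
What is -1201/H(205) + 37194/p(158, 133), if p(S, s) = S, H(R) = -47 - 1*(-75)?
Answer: 425837/2212 ≈ 192.51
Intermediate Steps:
H(R) = 28 (H(R) = -47 + 75 = 28)
-1201/H(205) + 37194/p(158, 133) = -1201/28 + 37194/158 = -1201*1/28 + 37194*(1/158) = -1201/28 + 18597/79 = 425837/2212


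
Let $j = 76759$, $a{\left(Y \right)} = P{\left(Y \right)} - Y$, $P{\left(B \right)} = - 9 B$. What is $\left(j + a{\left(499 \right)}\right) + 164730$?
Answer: $236499$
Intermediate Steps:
$a{\left(Y \right)} = - 10 Y$ ($a{\left(Y \right)} = - 9 Y - Y = - 10 Y$)
$\left(j + a{\left(499 \right)}\right) + 164730 = \left(76759 - 4990\right) + 164730 = 71769 + 164730 = 236499$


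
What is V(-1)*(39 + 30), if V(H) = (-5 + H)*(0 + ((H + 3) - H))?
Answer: -1242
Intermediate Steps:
V(H) = -15 + 3*H (V(H) = (-5 + H)*(0 + ((3 + H) - H)) = (-5 + H)*(0 + 3) = (-5 + H)*3 = -15 + 3*H)
V(-1)*(39 + 30) = (-15 + 3*(-1))*(39 + 30) = (-15 - 3)*69 = -18*69 = -1242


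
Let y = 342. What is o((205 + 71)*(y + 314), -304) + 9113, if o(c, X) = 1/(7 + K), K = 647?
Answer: 5959903/654 ≈ 9113.0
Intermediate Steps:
o(c, X) = 1/654 (o(c, X) = 1/(7 + 647) = 1/654)
o((205 + 71)*(y + 314), -304) + 9113 = 1/654 + 9113 = 5959903/654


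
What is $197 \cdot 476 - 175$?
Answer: $93597$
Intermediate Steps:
$197 \cdot 476 - 175 = 93772 - 175 = 93597$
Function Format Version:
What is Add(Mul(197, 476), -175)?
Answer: 93597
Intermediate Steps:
Add(Mul(197, 476), -175) = Add(93772, -175) = 93597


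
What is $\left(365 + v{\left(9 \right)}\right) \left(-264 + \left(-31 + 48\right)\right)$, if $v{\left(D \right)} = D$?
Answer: $-92378$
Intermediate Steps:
$\left(365 + v{\left(9 \right)}\right) \left(-264 + \left(-31 + 48\right)\right) = \left(365 + 9\right) \left(-264 + \left(-31 + 48\right)\right) = 374 \left(-264 + 17\right) = 374 \left(-247\right) = -92378$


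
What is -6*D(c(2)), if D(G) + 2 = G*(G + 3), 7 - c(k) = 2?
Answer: -228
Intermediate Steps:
c(k) = 5 (c(k) = 7 - 1*2 = 7 - 2 = 5)
D(G) = -2 + G*(3 + G) (D(G) = -2 + G*(G + 3) = -2 + G*(3 + G))
-6*D(c(2)) = -6*(-2 + 5**2 + 3*5) = -6*(-2 + 25 + 15) = -6*38 = -228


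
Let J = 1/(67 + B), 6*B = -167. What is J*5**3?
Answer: 150/47 ≈ 3.1915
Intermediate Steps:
B = -167/6 (B = (1/6)*(-167) = -167/6 ≈ -27.833)
J = 6/235 (J = 1/(67 - 167/6) = 1/(235/6) = 6/235 ≈ 0.025532)
J*5**3 = (6/235)*5**3 = (6/235)*125 = 150/47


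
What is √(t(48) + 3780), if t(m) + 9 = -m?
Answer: √3723 ≈ 61.016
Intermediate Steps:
t(m) = -9 - m
√(t(48) + 3780) = √((-9 - 1*48) + 3780) = √((-9 - 48) + 3780) = √(-57 + 3780) = √3723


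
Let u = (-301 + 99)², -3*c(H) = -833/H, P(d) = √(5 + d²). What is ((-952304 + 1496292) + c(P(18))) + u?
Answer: 584792 + 119*√329/141 ≈ 5.8481e+5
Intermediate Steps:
c(H) = 833/(3*H) (c(H) = -(-833)/(3*H) = 833/(3*H))
u = 40804 (u = (-202)² = 40804)
((-952304 + 1496292) + c(P(18))) + u = ((-952304 + 1496292) + 833/(3*(√(5 + 18²)))) + 40804 = (543988 + 833/(3*(√(5 + 324)))) + 40804 = (543988 + 833/(3*(√329))) + 40804 = (543988 + 833*(√329/329)/3) + 40804 = (543988 + 119*√329/141) + 40804 = 584792 + 119*√329/141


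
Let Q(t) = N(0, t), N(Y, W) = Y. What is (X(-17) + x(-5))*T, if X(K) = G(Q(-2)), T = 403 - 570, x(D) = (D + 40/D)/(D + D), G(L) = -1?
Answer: -501/10 ≈ -50.100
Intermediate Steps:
Q(t) = 0
x(D) = (D + 40/D)/(2*D) (x(D) = (D + 40/D)/((2*D)) = (D + 40/D)*(1/(2*D)) = (D + 40/D)/(2*D))
T = -167
X(K) = -1
(X(-17) + x(-5))*T = (-1 + (½ + 20/(-5)²))*(-167) = (-1 + (½ + 20*(1/25)))*(-167) = (-1 + (½ + ⅘))*(-167) = (-1 + 13/10)*(-167) = (3/10)*(-167) = -501/10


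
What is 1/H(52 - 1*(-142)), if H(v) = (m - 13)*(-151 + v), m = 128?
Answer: 1/4945 ≈ 0.00020222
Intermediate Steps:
H(v) = -17365 + 115*v (H(v) = (128 - 13)*(-151 + v) = 115*(-151 + v) = -17365 + 115*v)
1/H(52 - 1*(-142)) = 1/(-17365 + 115*(52 - 1*(-142))) = 1/(-17365 + 115*(52 + 142)) = 1/(-17365 + 115*194) = 1/(-17365 + 22310) = 1/4945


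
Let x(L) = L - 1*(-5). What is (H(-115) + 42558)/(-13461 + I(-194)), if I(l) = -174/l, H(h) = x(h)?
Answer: -2058728/652815 ≈ -3.1536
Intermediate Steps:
x(L) = 5 + L (x(L) = L + 5 = 5 + L)
H(h) = 5 + h
(H(-115) + 42558)/(-13461 + I(-194)) = ((5 - 115) + 42558)/(-13461 - 174/(-194)) = (-110 + 42558)/(-13461 - 174*(-1/194)) = 42448/(-13461 + 87/97) = 42448/(-1305630/97) = 42448*(-97/1305630) = -2058728/652815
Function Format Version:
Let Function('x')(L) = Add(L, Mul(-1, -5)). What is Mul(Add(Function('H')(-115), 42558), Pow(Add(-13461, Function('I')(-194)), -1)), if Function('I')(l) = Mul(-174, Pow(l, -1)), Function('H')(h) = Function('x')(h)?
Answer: Rational(-2058728, 652815) ≈ -3.1536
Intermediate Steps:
Function('x')(L) = Add(5, L) (Function('x')(L) = Add(L, 5) = Add(5, L))
Function('H')(h) = Add(5, h)
Mul(Add(Function('H')(-115), 42558), Pow(Add(-13461, Function('I')(-194)), -1)) = Mul(Add(Add(5, -115), 42558), Pow(Add(-13461, Mul(-174, Pow(-194, -1))), -1)) = Mul(Add(-110, 42558), Pow(Add(-13461, Mul(-174, Rational(-1, 194))), -1)) = Mul(42448, Pow(Add(-13461, Rational(87, 97)), -1)) = Mul(42448, Pow(Rational(-1305630, 97), -1)) = Mul(42448, Rational(-97, 1305630)) = Rational(-2058728, 652815)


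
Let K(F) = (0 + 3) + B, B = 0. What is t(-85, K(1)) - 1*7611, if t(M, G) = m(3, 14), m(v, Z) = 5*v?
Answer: -7596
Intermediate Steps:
K(F) = 3 (K(F) = (0 + 3) + 0 = 3 + 0 = 3)
t(M, G) = 15 (t(M, G) = 5*3 = 15)
t(-85, K(1)) - 1*7611 = 15 - 1*7611 = 15 - 7611 = -7596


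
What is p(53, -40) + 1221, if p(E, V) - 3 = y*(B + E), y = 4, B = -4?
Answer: 1420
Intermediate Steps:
p(E, V) = -13 + 4*E (p(E, V) = 3 + 4*(-4 + E) = 3 + (-16 + 4*E) = -13 + 4*E)
p(53, -40) + 1221 = (-13 + 4*53) + 1221 = (-13 + 212) + 1221 = 199 + 1221 = 1420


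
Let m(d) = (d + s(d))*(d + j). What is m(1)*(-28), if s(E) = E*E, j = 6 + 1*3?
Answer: -560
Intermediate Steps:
j = 9 (j = 6 + 3 = 9)
s(E) = E²
m(d) = (9 + d)*(d + d²) (m(d) = (d + d²)*(d + 9) = (d + d²)*(9 + d) = (9 + d)*(d + d²))
m(1)*(-28) = (1*(9 + 1² + 10*1))*(-28) = (1*(9 + 1 + 10))*(-28) = (1*20)*(-28) = 20*(-28) = -560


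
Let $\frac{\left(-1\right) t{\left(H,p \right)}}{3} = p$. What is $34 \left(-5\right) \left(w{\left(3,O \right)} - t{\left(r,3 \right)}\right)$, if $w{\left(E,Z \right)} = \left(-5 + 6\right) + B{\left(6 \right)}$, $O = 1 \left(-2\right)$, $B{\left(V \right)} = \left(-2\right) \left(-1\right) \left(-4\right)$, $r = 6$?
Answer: $-340$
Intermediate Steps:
$t{\left(H,p \right)} = - 3 p$
$B{\left(V \right)} = -8$ ($B{\left(V \right)} = 2 \left(-4\right) = -8$)
$O = -2$
$w{\left(E,Z \right)} = -7$ ($w{\left(E,Z \right)} = \left(-5 + 6\right) - 8 = 1 - 8 = -7$)
$34 \left(-5\right) \left(w{\left(3,O \right)} - t{\left(r,3 \right)}\right) = 34 \left(-5\right) \left(-7 - \left(-3\right) 3\right) = - 170 \left(-7 - -9\right) = - 170 \left(-7 + 9\right) = \left(-170\right) 2 = -340$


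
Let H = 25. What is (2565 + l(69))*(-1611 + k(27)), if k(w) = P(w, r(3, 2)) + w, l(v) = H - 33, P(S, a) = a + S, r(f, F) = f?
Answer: -3973578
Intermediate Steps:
P(S, a) = S + a
l(v) = -8 (l(v) = 25 - 33 = -8)
k(w) = 3 + 2*w (k(w) = (w + 3) + w = (3 + w) + w = 3 + 2*w)
(2565 + l(69))*(-1611 + k(27)) = (2565 - 8)*(-1611 + (3 + 2*27)) = 2557*(-1611 + (3 + 54)) = 2557*(-1611 + 57) = 2557*(-1554) = -3973578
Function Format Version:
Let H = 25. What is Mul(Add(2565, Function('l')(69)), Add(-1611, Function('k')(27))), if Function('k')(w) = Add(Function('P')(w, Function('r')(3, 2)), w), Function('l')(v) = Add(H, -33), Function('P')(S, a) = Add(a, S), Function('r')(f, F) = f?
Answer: -3973578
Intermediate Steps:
Function('P')(S, a) = Add(S, a)
Function('l')(v) = -8 (Function('l')(v) = Add(25, -33) = -8)
Function('k')(w) = Add(3, Mul(2, w)) (Function('k')(w) = Add(Add(w, 3), w) = Add(Add(3, w), w) = Add(3, Mul(2, w)))
Mul(Add(2565, Function('l')(69)), Add(-1611, Function('k')(27))) = Mul(Add(2565, -8), Add(-1611, Add(3, Mul(2, 27)))) = Mul(2557, Add(-1611, Add(3, 54))) = Mul(2557, Add(-1611, 57)) = Mul(2557, -1554) = -3973578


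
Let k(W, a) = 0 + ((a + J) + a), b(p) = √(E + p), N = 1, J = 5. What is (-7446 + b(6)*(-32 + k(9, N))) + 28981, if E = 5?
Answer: 21535 - 25*√11 ≈ 21452.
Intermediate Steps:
b(p) = √(5 + p)
k(W, a) = 5 + 2*a (k(W, a) = 0 + ((a + 5) + a) = 0 + ((5 + a) + a) = 0 + (5 + 2*a) = 5 + 2*a)
(-7446 + b(6)*(-32 + k(9, N))) + 28981 = (-7446 + √(5 + 6)*(-32 + (5 + 2*1))) + 28981 = (-7446 + √11*(-32 + (5 + 2))) + 28981 = (-7446 + √11*(-32 + 7)) + 28981 = (-7446 + √11*(-25)) + 28981 = (-7446 - 25*√11) + 28981 = 21535 - 25*√11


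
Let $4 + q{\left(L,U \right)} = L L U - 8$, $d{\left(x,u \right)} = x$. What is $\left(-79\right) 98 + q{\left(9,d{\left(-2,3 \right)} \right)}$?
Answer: $-7916$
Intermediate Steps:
$q{\left(L,U \right)} = -12 + U L^{2}$ ($q{\left(L,U \right)} = -4 + \left(L L U - 8\right) = -4 + \left(L^{2} U - 8\right) = -4 + \left(U L^{2} - 8\right) = -4 + \left(-8 + U L^{2}\right) = -12 + U L^{2}$)
$\left(-79\right) 98 + q{\left(9,d{\left(-2,3 \right)} \right)} = \left(-79\right) 98 - \left(12 + 2 \cdot 9^{2}\right) = -7742 - 174 = -7916$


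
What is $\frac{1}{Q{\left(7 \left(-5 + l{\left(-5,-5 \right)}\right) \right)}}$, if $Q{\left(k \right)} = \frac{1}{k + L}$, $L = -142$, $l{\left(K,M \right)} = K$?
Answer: $-212$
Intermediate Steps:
$Q{\left(k \right)} = \frac{1}{-142 + k}$ ($Q{\left(k \right)} = \frac{1}{k - 142} = \frac{1}{-142 + k}$)
$\frac{1}{Q{\left(7 \left(-5 + l{\left(-5,-5 \right)}\right) \right)}} = \frac{1}{\frac{1}{-142 + 7 \left(-5 - 5\right)}} = \frac{1}{\frac{1}{-142 + 7 \left(-10\right)}} = \frac{1}{\frac{1}{-142 - 70}} = \frac{1}{\frac{1}{-212}} = \frac{1}{- \frac{1}{212}} = -212$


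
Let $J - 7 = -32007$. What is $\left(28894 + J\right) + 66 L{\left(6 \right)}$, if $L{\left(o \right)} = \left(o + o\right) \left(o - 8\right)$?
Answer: $-4690$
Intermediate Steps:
$J = -32000$ ($J = 7 - 32007 = -32000$)
$L{\left(o \right)} = 2 o \left(-8 + o\right)$
$\left(28894 + J\right) + 66 L{\left(6 \right)} = \left(28894 - 32000\right) + 66 \cdot 2 \cdot 6 \left(-8 + 6\right) = -3106 + 66 \cdot 2 \cdot 6 \left(-2\right) = -3106 + 66 \left(-24\right) = -3106 - 1584 = -4690$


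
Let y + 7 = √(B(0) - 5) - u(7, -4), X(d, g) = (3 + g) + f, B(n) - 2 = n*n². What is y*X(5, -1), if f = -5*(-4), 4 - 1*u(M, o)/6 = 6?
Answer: 110 + 22*I*√3 ≈ 110.0 + 38.105*I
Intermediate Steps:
u(M, o) = -12 (u(M, o) = 24 - 6*6 = 24 - 36 = -12)
B(n) = 2 + n³ (B(n) = 2 + n*n² = 2 + n³)
f = 20
X(d, g) = 23 + g (X(d, g) = (3 + g) + 20 = 23 + g)
y = 5 + I*√3 (y = -7 + (√((2 + 0³) - 5) - 1*(-12)) = -7 + (√((2 + 0) - 5) + 12) = -7 + (√(2 - 5) + 12) = -7 + (√(-3) + 12) = -7 + (I*√3 + 12) = -7 + (12 + I*√3) = 5 + I*√3 ≈ 5.0 + 1.732*I)
y*X(5, -1) = (5 + I*√3)*(23 - 1) = (5 + I*√3)*22 = 110 + 22*I*√3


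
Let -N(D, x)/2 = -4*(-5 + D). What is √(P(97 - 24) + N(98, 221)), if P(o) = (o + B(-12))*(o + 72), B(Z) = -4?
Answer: √10749 ≈ 103.68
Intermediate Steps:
N(D, x) = -40 + 8*D (N(D, x) = -(-8)*(-5 + D) = -2*(20 - 4*D) = -40 + 8*D)
P(o) = (-4 + o)*(72 + o) (P(o) = (o - 4)*(o + 72) = (-4 + o)*(72 + o))
√(P(97 - 24) + N(98, 221)) = √((-288 + (97 - 24)² + 68*(97 - 24)) + (-40 + 8*98)) = √((-288 + 73² + 68*73) + (-40 + 784)) = √((-288 + 5329 + 4964) + 744) = √(10005 + 744) = √10749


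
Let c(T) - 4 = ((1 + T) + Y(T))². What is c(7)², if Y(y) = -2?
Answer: 1600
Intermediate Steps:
c(T) = 4 + (-1 + T)² (c(T) = 4 + ((1 + T) - 2)² = 4 + (-1 + T)²)
c(7)² = (4 + (-1 + 7)²)² = (4 + 6²)² = (4 + 36)² = 40² = 1600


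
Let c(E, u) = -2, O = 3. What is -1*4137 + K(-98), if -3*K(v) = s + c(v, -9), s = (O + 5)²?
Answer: -12473/3 ≈ -4157.7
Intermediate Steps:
s = 64 (s = (3 + 5)² = 8² = 64)
K(v) = -62/3 (K(v) = -(64 - 2)/3 = -⅓*62 = -62/3)
-1*4137 + K(-98) = -1*4137 - 62/3 = -4137 - 62/3 = -12473/3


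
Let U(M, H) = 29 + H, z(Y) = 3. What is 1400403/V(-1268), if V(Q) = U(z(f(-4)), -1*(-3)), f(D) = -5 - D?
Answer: 1400403/32 ≈ 43763.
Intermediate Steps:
V(Q) = 32 (V(Q) = 29 - 1*(-3) = 29 + 3 = 32)
1400403/V(-1268) = 1400403/32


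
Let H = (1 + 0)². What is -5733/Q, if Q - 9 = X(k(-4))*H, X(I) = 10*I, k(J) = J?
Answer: 5733/31 ≈ 184.94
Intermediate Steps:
H = 1 (H = 1² = 1)
Q = -31 (Q = 9 + (10*(-4))*1 = 9 - 40*1 = 9 - 40 = -31)
-5733/Q = -5733/(-31) = -5733*(-1)/31 = -13*(-441/31) = 5733/31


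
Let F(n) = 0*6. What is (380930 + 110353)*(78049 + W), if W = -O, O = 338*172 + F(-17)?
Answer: 9782918379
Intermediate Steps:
F(n) = 0
O = 58136 (O = 338*172 + 0 = 58136 + 0 = 58136)
W = -58136 (W = -1*58136 = -58136)
(380930 + 110353)*(78049 + W) = (380930 + 110353)*(78049 - 58136) = 491283*19913 = 9782918379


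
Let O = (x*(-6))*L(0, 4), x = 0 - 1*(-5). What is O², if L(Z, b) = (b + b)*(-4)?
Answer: 921600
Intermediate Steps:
x = 5 (x = 0 + 5 = 5)
L(Z, b) = -8*b (L(Z, b) = (2*b)*(-4) = -8*b)
O = 960 (O = (5*(-6))*(-8*4) = -30*(-32) = 960)
O² = 960² = 921600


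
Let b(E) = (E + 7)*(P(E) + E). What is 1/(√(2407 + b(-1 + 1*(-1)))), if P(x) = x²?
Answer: √2417/2417 ≈ 0.020341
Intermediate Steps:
b(E) = (7 + E)*(E + E²) (b(E) = (E + 7)*(E² + E) = (7 + E)*(E + E²))
1/(√(2407 + b(-1 + 1*(-1)))) = 1/(√(2407 + (-1 + 1*(-1))*(7 + (-1 + 1*(-1))² + 8*(-1 + 1*(-1))))) = 1/(√(2407 + (-1 - 1)*(7 + (-1 - 1)² + 8*(-1 - 1)))) = 1/(√(2407 - 2*(7 + (-2)² + 8*(-2)))) = 1/(√(2407 - 2*(7 + 4 - 16))) = 1/(√(2407 - 2*(-5))) = 1/(√(2407 + 10)) = 1/(√2417) = √2417/2417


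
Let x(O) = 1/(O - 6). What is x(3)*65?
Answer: -65/3 ≈ -21.667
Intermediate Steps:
x(O) = 1/(-6 + O)
x(3)*65 = 65/(-6 + 3) = 65/(-3) = -1/3*65 = -65/3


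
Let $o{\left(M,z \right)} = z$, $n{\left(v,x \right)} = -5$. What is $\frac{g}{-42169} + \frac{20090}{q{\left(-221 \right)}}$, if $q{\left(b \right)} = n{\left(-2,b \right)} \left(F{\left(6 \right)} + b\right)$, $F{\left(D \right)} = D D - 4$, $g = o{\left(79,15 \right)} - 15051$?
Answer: $\frac{24610978}{1138563} \approx 21.616$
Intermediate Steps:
$g = -15036$ ($g = 15 - 15051 = -15036$)
$F{\left(D \right)} = -4 + D^{2}$ ($F{\left(D \right)} = D^{2} - 4 = -4 + D^{2}$)
$q{\left(b \right)} = -160 - 5 b$ ($q{\left(b \right)} = - 5 \left(\left(-4 + 6^{2}\right) + b\right) = - 5 \left(\left(-4 + 36\right) + b\right) = - 5 \left(32 + b\right) = -160 - 5 b$)
$\frac{g}{-42169} + \frac{20090}{q{\left(-221 \right)}} = - \frac{15036}{-42169} + \frac{20090}{-160 - -1105} = \left(-15036\right) \left(- \frac{1}{42169}\right) + \frac{20090}{-160 + 1105} = \frac{15036}{42169} + \frac{20090}{945} = \frac{15036}{42169} + 20090 \cdot \frac{1}{945} = \frac{15036}{42169} + \frac{574}{27} = \frac{24610978}{1138563}$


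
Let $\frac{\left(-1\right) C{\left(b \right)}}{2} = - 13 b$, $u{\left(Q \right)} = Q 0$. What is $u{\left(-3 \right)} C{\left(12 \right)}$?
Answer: $0$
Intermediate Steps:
$u{\left(Q \right)} = 0$
$C{\left(b \right)} = 26 b$ ($C{\left(b \right)} = - 2 \left(- 13 b\right) = 26 b$)
$u{\left(-3 \right)} C{\left(12 \right)} = 0 \cdot 26 \cdot 12 = 0 \cdot 312 = 0$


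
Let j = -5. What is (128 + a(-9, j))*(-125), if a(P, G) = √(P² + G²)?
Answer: -16000 - 125*√106 ≈ -17287.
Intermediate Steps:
a(P, G) = √(G² + P²)
(128 + a(-9, j))*(-125) = (128 + √((-5)² + (-9)²))*(-125) = (128 + √(25 + 81))*(-125) = (128 + √106)*(-125) = -16000 - 125*√106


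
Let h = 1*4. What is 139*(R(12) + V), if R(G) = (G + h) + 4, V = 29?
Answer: 6811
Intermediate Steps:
h = 4
R(G) = 8 + G (R(G) = (G + 4) + 4 = (4 + G) + 4 = 8 + G)
139*(R(12) + V) = 139*((8 + 12) + 29) = 139*(20 + 29) = 139*49 = 6811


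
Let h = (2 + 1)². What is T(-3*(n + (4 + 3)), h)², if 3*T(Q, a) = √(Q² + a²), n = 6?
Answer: 178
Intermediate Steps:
h = 9 (h = 3² = 9)
T(Q, a) = √(Q² + a²)/3
T(-3*(n + (4 + 3)), h)² = (√((-3*(6 + (4 + 3)))² + 9²)/3)² = (√((-3*(6 + 7))² + 81)/3)² = (√((-3*13)² + 81)/3)² = (√((-39)² + 81)/3)² = (√(1521 + 81)/3)² = (√1602/3)² = ((3*√178)/3)² = (√178)² = 178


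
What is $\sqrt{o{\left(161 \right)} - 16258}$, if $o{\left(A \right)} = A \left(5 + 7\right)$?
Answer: $i \sqrt{14326} \approx 119.69 i$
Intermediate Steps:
$o{\left(A \right)} = 12 A$ ($o{\left(A \right)} = A 12 = 12 A$)
$\sqrt{o{\left(161 \right)} - 16258} = \sqrt{12 \cdot 161 - 16258} = \sqrt{1932 - 16258} = \sqrt{-14326} = i \sqrt{14326}$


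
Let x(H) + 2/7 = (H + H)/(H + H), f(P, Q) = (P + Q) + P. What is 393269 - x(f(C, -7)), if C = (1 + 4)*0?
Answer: 2752878/7 ≈ 3.9327e+5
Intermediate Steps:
C = 0 (C = 5*0 = 0)
f(P, Q) = Q + 2*P
x(H) = 5/7 (x(H) = -2/7 + (H + H)/(H + H) = -2/7 + (2*H)/((2*H)) = -2/7 + (2*H)*(1/(2*H)) = -2/7 + 1 = 5/7)
393269 - x(f(C, -7)) = 393269 - 1*5/7 = 393269 - 5/7 = 2752878/7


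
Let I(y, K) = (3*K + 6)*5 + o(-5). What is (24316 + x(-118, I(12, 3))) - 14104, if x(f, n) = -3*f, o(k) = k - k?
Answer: 10566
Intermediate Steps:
o(k) = 0
I(y, K) = 30 + 15*K (I(y, K) = (3*K + 6)*5 + 0 = (6 + 3*K)*5 + 0 = (30 + 15*K) + 0 = 30 + 15*K)
(24316 + x(-118, I(12, 3))) - 14104 = (24316 - 3*(-118)) - 14104 = (24316 + 354) - 14104 = 24670 - 14104 = 10566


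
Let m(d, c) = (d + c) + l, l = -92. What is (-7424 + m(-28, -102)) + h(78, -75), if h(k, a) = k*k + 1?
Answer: -1561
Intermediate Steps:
m(d, c) = -92 + c + d (m(d, c) = (d + c) - 92 = (c + d) - 92 = -92 + c + d)
h(k, a) = 1 + k**2 (h(k, a) = k**2 + 1 = 1 + k**2)
(-7424 + m(-28, -102)) + h(78, -75) = (-7424 + (-92 - 102 - 28)) + (1 + 78**2) = (-7424 - 222) + (1 + 6084) = -7646 + 6085 = -1561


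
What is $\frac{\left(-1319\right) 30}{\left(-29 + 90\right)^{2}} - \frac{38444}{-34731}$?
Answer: $- \frac{1231255546}{129234051} \approx -9.5273$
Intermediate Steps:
$\frac{\left(-1319\right) 30}{\left(-29 + 90\right)^{2}} - \frac{38444}{-34731} = - \frac{39570}{61^{2}} - - \frac{38444}{34731} = - \frac{39570}{3721} + \frac{38444}{34731} = - \frac{1231255546}{129234051}$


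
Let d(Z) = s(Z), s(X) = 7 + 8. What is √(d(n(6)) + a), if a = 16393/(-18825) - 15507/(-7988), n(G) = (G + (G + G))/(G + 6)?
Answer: √3633915675339831/15037410 ≈ 4.0088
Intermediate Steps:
n(G) = 3*G/(6 + G) (n(G) = (G + 2*G)/(6 + G) = (3*G)/(6 + G) = 3*G/(6 + G))
s(X) = 15
d(Z) = 15
a = 160971991/150374100 (a = 16393*(-1/18825) - 15507*(-1/7988) = -16393/18825 + 15507/7988 = 160971991/150374100 ≈ 1.0705)
√(d(n(6)) + a) = √(15 + 160971991/150374100) = √(2416583491/150374100) = √3633915675339831/15037410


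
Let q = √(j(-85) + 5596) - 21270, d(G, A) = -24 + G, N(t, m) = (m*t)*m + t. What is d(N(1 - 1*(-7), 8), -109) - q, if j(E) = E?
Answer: 21766 - √5511 ≈ 21692.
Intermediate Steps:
N(t, m) = t + t*m² (N(t, m) = t*m² + t = t + t*m²)
q = -21270 + √5511 (q = √(-85 + 5596) - 21270 = √5511 - 21270 = -21270 + √5511 ≈ -21196.)
d(N(1 - 1*(-7), 8), -109) - q = (-24 + (1 - 1*(-7))*(1 + 8²)) - (-21270 + √5511) = (-24 + (1 + 7)*(1 + 64)) + (21270 - √5511) = (-24 + 8*65) + (21270 - √5511) = (-24 + 520) + (21270 - √5511) = 496 + (21270 - √5511) = 21766 - √5511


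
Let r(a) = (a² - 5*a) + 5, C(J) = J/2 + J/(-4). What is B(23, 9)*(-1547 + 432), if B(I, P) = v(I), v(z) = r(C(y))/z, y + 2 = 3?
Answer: -68015/368 ≈ -184.82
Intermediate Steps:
y = 1 (y = -2 + 3 = 1)
C(J) = J/4 (C(J) = J*(½) + J*(-¼) = J/2 - J/4 = J/4)
r(a) = 5 + a² - 5*a
v(z) = 61/(16*z) (v(z) = (5 + ((¼)*1)² - 5/4)/z = (5 + (¼)² - 5*¼)/z = (5 + 1/16 - 5/4)/z = 61/(16*z))
B(I, P) = 61/(16*I)
B(23, 9)*(-1547 + 432) = ((61/16)/23)*(-1547 + 432) = ((61/16)*(1/23))*(-1115) = (61/368)*(-1115) = -68015/368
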